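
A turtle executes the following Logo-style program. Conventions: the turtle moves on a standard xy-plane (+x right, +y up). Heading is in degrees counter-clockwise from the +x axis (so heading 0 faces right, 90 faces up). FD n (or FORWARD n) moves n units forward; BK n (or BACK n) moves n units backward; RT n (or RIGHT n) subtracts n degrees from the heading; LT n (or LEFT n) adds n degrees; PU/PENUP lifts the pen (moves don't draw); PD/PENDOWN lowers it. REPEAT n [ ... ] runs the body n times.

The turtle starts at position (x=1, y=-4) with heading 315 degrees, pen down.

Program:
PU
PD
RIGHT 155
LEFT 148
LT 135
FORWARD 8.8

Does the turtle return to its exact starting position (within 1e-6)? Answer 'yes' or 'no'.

Answer: no

Derivation:
Executing turtle program step by step:
Start: pos=(1,-4), heading=315, pen down
PU: pen up
PD: pen down
RT 155: heading 315 -> 160
LT 148: heading 160 -> 308
LT 135: heading 308 -> 83
FD 8.8: (1,-4) -> (2.072,4.734) [heading=83, draw]
Final: pos=(2.072,4.734), heading=83, 1 segment(s) drawn

Start position: (1, -4)
Final position: (2.072, 4.734)
Distance = 8.8; >= 1e-6 -> NOT closed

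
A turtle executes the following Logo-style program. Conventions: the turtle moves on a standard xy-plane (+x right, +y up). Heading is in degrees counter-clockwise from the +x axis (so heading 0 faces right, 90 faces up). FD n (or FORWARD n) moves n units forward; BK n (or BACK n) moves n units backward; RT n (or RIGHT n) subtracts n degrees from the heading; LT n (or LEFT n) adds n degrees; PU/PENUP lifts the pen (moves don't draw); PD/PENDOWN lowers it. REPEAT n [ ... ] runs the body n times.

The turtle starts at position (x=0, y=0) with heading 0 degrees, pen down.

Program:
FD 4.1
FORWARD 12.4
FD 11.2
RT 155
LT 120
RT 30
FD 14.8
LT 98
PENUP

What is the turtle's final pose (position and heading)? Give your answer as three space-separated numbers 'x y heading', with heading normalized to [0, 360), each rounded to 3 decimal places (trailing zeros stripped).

Answer: 33.955 -13.413 33

Derivation:
Executing turtle program step by step:
Start: pos=(0,0), heading=0, pen down
FD 4.1: (0,0) -> (4.1,0) [heading=0, draw]
FD 12.4: (4.1,0) -> (16.5,0) [heading=0, draw]
FD 11.2: (16.5,0) -> (27.7,0) [heading=0, draw]
RT 155: heading 0 -> 205
LT 120: heading 205 -> 325
RT 30: heading 325 -> 295
FD 14.8: (27.7,0) -> (33.955,-13.413) [heading=295, draw]
LT 98: heading 295 -> 33
PU: pen up
Final: pos=(33.955,-13.413), heading=33, 4 segment(s) drawn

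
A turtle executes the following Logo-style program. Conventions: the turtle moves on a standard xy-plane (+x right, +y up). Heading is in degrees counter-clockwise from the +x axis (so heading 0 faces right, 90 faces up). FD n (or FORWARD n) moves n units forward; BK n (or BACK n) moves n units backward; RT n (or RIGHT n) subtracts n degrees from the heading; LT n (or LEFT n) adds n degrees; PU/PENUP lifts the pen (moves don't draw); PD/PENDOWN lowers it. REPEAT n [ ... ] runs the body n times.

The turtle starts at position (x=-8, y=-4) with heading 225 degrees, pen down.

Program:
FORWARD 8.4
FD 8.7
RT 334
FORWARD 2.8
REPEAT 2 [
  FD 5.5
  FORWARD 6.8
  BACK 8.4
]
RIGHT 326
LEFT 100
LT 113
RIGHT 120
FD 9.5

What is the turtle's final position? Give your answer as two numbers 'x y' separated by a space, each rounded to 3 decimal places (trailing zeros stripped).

Answer: -14.508 -23.178

Derivation:
Executing turtle program step by step:
Start: pos=(-8,-4), heading=225, pen down
FD 8.4: (-8,-4) -> (-13.94,-9.94) [heading=225, draw]
FD 8.7: (-13.94,-9.94) -> (-20.092,-16.092) [heading=225, draw]
RT 334: heading 225 -> 251
FD 2.8: (-20.092,-16.092) -> (-21.003,-18.739) [heading=251, draw]
REPEAT 2 [
  -- iteration 1/2 --
  FD 5.5: (-21.003,-18.739) -> (-22.794,-23.939) [heading=251, draw]
  FD 6.8: (-22.794,-23.939) -> (-25.008,-30.369) [heading=251, draw]
  BK 8.4: (-25.008,-30.369) -> (-22.273,-22.427) [heading=251, draw]
  -- iteration 2/2 --
  FD 5.5: (-22.273,-22.427) -> (-24.063,-27.627) [heading=251, draw]
  FD 6.8: (-24.063,-27.627) -> (-26.277,-34.056) [heading=251, draw]
  BK 8.4: (-26.277,-34.056) -> (-23.543,-26.114) [heading=251, draw]
]
RT 326: heading 251 -> 285
LT 100: heading 285 -> 25
LT 113: heading 25 -> 138
RT 120: heading 138 -> 18
FD 9.5: (-23.543,-26.114) -> (-14.508,-23.178) [heading=18, draw]
Final: pos=(-14.508,-23.178), heading=18, 10 segment(s) drawn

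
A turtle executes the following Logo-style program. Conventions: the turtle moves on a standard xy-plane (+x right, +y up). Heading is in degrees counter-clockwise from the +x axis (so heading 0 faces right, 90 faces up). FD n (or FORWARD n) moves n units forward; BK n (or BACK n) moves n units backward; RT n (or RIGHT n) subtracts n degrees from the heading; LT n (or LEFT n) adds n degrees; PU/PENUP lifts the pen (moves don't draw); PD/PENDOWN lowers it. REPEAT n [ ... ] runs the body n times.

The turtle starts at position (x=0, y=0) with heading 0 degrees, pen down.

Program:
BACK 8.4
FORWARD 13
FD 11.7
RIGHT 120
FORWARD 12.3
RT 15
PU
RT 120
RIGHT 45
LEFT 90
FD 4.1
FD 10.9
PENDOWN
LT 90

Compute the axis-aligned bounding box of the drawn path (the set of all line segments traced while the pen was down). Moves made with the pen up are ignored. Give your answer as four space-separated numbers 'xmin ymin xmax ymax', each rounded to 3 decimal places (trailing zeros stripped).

Executing turtle program step by step:
Start: pos=(0,0), heading=0, pen down
BK 8.4: (0,0) -> (-8.4,0) [heading=0, draw]
FD 13: (-8.4,0) -> (4.6,0) [heading=0, draw]
FD 11.7: (4.6,0) -> (16.3,0) [heading=0, draw]
RT 120: heading 0 -> 240
FD 12.3: (16.3,0) -> (10.15,-10.652) [heading=240, draw]
RT 15: heading 240 -> 225
PU: pen up
RT 120: heading 225 -> 105
RT 45: heading 105 -> 60
LT 90: heading 60 -> 150
FD 4.1: (10.15,-10.652) -> (6.599,-8.602) [heading=150, move]
FD 10.9: (6.599,-8.602) -> (-2.84,-3.152) [heading=150, move]
PD: pen down
LT 90: heading 150 -> 240
Final: pos=(-2.84,-3.152), heading=240, 4 segment(s) drawn

Segment endpoints: x in {-8.4, 0, 4.6, 10.15, 16.3}, y in {-10.652, 0}
xmin=-8.4, ymin=-10.652, xmax=16.3, ymax=0

Answer: -8.4 -10.652 16.3 0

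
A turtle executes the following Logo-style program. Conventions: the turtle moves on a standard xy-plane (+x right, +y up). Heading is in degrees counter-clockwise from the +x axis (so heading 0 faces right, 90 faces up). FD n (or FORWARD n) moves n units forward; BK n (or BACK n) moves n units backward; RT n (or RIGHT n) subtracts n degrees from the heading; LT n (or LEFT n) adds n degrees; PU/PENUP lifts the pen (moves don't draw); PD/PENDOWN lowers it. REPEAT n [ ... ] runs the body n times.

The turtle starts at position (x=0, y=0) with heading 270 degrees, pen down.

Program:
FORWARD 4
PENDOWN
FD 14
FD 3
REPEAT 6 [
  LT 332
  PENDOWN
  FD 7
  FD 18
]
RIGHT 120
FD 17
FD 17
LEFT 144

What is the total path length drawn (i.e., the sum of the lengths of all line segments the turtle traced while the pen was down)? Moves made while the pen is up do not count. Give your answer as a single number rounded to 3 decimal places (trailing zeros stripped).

Executing turtle program step by step:
Start: pos=(0,0), heading=270, pen down
FD 4: (0,0) -> (0,-4) [heading=270, draw]
PD: pen down
FD 14: (0,-4) -> (0,-18) [heading=270, draw]
FD 3: (0,-18) -> (0,-21) [heading=270, draw]
REPEAT 6 [
  -- iteration 1/6 --
  LT 332: heading 270 -> 242
  PD: pen down
  FD 7: (0,-21) -> (-3.286,-27.181) [heading=242, draw]
  FD 18: (-3.286,-27.181) -> (-11.737,-43.074) [heading=242, draw]
  -- iteration 2/6 --
  LT 332: heading 242 -> 214
  PD: pen down
  FD 7: (-11.737,-43.074) -> (-17.54,-46.988) [heading=214, draw]
  FD 18: (-17.54,-46.988) -> (-32.463,-57.054) [heading=214, draw]
  -- iteration 3/6 --
  LT 332: heading 214 -> 186
  PD: pen down
  FD 7: (-32.463,-57.054) -> (-39.424,-57.785) [heading=186, draw]
  FD 18: (-39.424,-57.785) -> (-57.326,-59.667) [heading=186, draw]
  -- iteration 4/6 --
  LT 332: heading 186 -> 158
  PD: pen down
  FD 7: (-57.326,-59.667) -> (-63.816,-57.044) [heading=158, draw]
  FD 18: (-63.816,-57.044) -> (-80.505,-50.302) [heading=158, draw]
  -- iteration 5/6 --
  LT 332: heading 158 -> 130
  PD: pen down
  FD 7: (-80.505,-50.302) -> (-85.005,-44.939) [heading=130, draw]
  FD 18: (-85.005,-44.939) -> (-96.575,-31.15) [heading=130, draw]
  -- iteration 6/6 --
  LT 332: heading 130 -> 102
  PD: pen down
  FD 7: (-96.575,-31.15) -> (-98.03,-24.303) [heading=102, draw]
  FD 18: (-98.03,-24.303) -> (-101.773,-6.697) [heading=102, draw]
]
RT 120: heading 102 -> 342
FD 17: (-101.773,-6.697) -> (-85.605,-11.95) [heading=342, draw]
FD 17: (-85.605,-11.95) -> (-69.437,-17.203) [heading=342, draw]
LT 144: heading 342 -> 126
Final: pos=(-69.437,-17.203), heading=126, 17 segment(s) drawn

Segment lengths:
  seg 1: (0,0) -> (0,-4), length = 4
  seg 2: (0,-4) -> (0,-18), length = 14
  seg 3: (0,-18) -> (0,-21), length = 3
  seg 4: (0,-21) -> (-3.286,-27.181), length = 7
  seg 5: (-3.286,-27.181) -> (-11.737,-43.074), length = 18
  seg 6: (-11.737,-43.074) -> (-17.54,-46.988), length = 7
  seg 7: (-17.54,-46.988) -> (-32.463,-57.054), length = 18
  seg 8: (-32.463,-57.054) -> (-39.424,-57.785), length = 7
  seg 9: (-39.424,-57.785) -> (-57.326,-59.667), length = 18
  seg 10: (-57.326,-59.667) -> (-63.816,-57.044), length = 7
  seg 11: (-63.816,-57.044) -> (-80.505,-50.302), length = 18
  seg 12: (-80.505,-50.302) -> (-85.005,-44.939), length = 7
  seg 13: (-85.005,-44.939) -> (-96.575,-31.15), length = 18
  seg 14: (-96.575,-31.15) -> (-98.03,-24.303), length = 7
  seg 15: (-98.03,-24.303) -> (-101.773,-6.697), length = 18
  seg 16: (-101.773,-6.697) -> (-85.605,-11.95), length = 17
  seg 17: (-85.605,-11.95) -> (-69.437,-17.203), length = 17
Total = 205

Answer: 205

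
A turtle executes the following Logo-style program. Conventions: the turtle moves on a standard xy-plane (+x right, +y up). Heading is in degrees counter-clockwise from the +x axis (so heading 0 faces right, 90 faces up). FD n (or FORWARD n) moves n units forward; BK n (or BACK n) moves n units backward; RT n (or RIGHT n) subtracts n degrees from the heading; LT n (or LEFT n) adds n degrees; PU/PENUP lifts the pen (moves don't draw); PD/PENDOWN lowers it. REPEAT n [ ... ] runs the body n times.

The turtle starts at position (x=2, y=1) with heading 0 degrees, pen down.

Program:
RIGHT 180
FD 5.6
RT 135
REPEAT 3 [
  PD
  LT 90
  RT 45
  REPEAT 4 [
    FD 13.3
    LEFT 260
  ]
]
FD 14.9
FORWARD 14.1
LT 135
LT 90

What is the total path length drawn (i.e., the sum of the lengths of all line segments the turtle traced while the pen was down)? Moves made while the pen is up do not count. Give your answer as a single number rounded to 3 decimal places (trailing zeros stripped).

Executing turtle program step by step:
Start: pos=(2,1), heading=0, pen down
RT 180: heading 0 -> 180
FD 5.6: (2,1) -> (-3.6,1) [heading=180, draw]
RT 135: heading 180 -> 45
REPEAT 3 [
  -- iteration 1/3 --
  PD: pen down
  LT 90: heading 45 -> 135
  RT 45: heading 135 -> 90
  REPEAT 4 [
    -- iteration 1/4 --
    FD 13.3: (-3.6,1) -> (-3.6,14.3) [heading=90, draw]
    LT 260: heading 90 -> 350
    -- iteration 2/4 --
    FD 13.3: (-3.6,14.3) -> (9.498,11.99) [heading=350, draw]
    LT 260: heading 350 -> 250
    -- iteration 3/4 --
    FD 13.3: (9.498,11.99) -> (4.949,-0.507) [heading=250, draw]
    LT 260: heading 250 -> 150
    -- iteration 4/4 --
    FD 13.3: (4.949,-0.507) -> (-6.569,6.143) [heading=150, draw]
    LT 260: heading 150 -> 50
  ]
  -- iteration 2/3 --
  PD: pen down
  LT 90: heading 50 -> 140
  RT 45: heading 140 -> 95
  REPEAT 4 [
    -- iteration 1/4 --
    FD 13.3: (-6.569,6.143) -> (-7.728,19.392) [heading=95, draw]
    LT 260: heading 95 -> 355
    -- iteration 2/4 --
    FD 13.3: (-7.728,19.392) -> (5.521,18.233) [heading=355, draw]
    LT 260: heading 355 -> 255
    -- iteration 3/4 --
    FD 13.3: (5.521,18.233) -> (2.079,5.386) [heading=255, draw]
    LT 260: heading 255 -> 155
    -- iteration 4/4 --
    FD 13.3: (2.079,5.386) -> (-9.975,11.007) [heading=155, draw]
    LT 260: heading 155 -> 55
  ]
  -- iteration 3/3 --
  PD: pen down
  LT 90: heading 55 -> 145
  RT 45: heading 145 -> 100
  REPEAT 4 [
    -- iteration 1/4 --
    FD 13.3: (-9.975,11.007) -> (-12.285,24.105) [heading=100, draw]
    LT 260: heading 100 -> 0
    -- iteration 2/4 --
    FD 13.3: (-12.285,24.105) -> (1.015,24.105) [heading=0, draw]
    LT 260: heading 0 -> 260
    -- iteration 3/4 --
    FD 13.3: (1.015,24.105) -> (-1.294,11.007) [heading=260, draw]
    LT 260: heading 260 -> 160
    -- iteration 4/4 --
    FD 13.3: (-1.294,11.007) -> (-13.792,15.556) [heading=160, draw]
    LT 260: heading 160 -> 60
  ]
]
FD 14.9: (-13.792,15.556) -> (-6.342,28.459) [heading=60, draw]
FD 14.1: (-6.342,28.459) -> (0.708,40.67) [heading=60, draw]
LT 135: heading 60 -> 195
LT 90: heading 195 -> 285
Final: pos=(0.708,40.67), heading=285, 15 segment(s) drawn

Segment lengths:
  seg 1: (2,1) -> (-3.6,1), length = 5.6
  seg 2: (-3.6,1) -> (-3.6,14.3), length = 13.3
  seg 3: (-3.6,14.3) -> (9.498,11.99), length = 13.3
  seg 4: (9.498,11.99) -> (4.949,-0.507), length = 13.3
  seg 5: (4.949,-0.507) -> (-6.569,6.143), length = 13.3
  seg 6: (-6.569,6.143) -> (-7.728,19.392), length = 13.3
  seg 7: (-7.728,19.392) -> (5.521,18.233), length = 13.3
  seg 8: (5.521,18.233) -> (2.079,5.386), length = 13.3
  seg 9: (2.079,5.386) -> (-9.975,11.007), length = 13.3
  seg 10: (-9.975,11.007) -> (-12.285,24.105), length = 13.3
  seg 11: (-12.285,24.105) -> (1.015,24.105), length = 13.3
  seg 12: (1.015,24.105) -> (-1.294,11.007), length = 13.3
  seg 13: (-1.294,11.007) -> (-13.792,15.556), length = 13.3
  seg 14: (-13.792,15.556) -> (-6.342,28.459), length = 14.9
  seg 15: (-6.342,28.459) -> (0.708,40.67), length = 14.1
Total = 194.2

Answer: 194.2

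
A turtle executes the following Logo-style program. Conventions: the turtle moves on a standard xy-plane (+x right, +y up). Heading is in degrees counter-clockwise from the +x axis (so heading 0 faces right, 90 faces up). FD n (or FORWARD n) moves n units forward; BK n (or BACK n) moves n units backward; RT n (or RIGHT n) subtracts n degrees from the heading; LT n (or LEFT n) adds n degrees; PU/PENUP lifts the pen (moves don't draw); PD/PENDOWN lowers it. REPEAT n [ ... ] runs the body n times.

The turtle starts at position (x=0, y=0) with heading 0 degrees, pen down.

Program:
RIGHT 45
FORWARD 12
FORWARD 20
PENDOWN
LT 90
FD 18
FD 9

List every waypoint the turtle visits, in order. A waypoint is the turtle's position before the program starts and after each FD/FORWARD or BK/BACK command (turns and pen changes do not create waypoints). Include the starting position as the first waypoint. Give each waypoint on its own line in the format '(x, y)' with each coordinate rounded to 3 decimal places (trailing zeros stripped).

Executing turtle program step by step:
Start: pos=(0,0), heading=0, pen down
RT 45: heading 0 -> 315
FD 12: (0,0) -> (8.485,-8.485) [heading=315, draw]
FD 20: (8.485,-8.485) -> (22.627,-22.627) [heading=315, draw]
PD: pen down
LT 90: heading 315 -> 45
FD 18: (22.627,-22.627) -> (35.355,-9.899) [heading=45, draw]
FD 9: (35.355,-9.899) -> (41.719,-3.536) [heading=45, draw]
Final: pos=(41.719,-3.536), heading=45, 4 segment(s) drawn
Waypoints (5 total):
(0, 0)
(8.485, -8.485)
(22.627, -22.627)
(35.355, -9.899)
(41.719, -3.536)

Answer: (0, 0)
(8.485, -8.485)
(22.627, -22.627)
(35.355, -9.899)
(41.719, -3.536)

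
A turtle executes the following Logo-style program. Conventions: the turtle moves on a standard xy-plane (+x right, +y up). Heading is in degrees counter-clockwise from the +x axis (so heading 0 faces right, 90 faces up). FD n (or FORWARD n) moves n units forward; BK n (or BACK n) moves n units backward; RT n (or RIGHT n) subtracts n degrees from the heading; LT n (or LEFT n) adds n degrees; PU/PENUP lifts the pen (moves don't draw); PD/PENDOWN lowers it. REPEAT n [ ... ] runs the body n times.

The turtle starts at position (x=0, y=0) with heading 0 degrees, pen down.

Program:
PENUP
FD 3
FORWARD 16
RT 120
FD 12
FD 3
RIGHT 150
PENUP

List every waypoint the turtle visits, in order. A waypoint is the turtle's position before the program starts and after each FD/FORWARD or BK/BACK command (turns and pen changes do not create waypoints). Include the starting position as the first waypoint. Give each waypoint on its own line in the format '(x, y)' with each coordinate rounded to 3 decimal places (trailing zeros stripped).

Answer: (0, 0)
(3, 0)
(19, 0)
(13, -10.392)
(11.5, -12.99)

Derivation:
Executing turtle program step by step:
Start: pos=(0,0), heading=0, pen down
PU: pen up
FD 3: (0,0) -> (3,0) [heading=0, move]
FD 16: (3,0) -> (19,0) [heading=0, move]
RT 120: heading 0 -> 240
FD 12: (19,0) -> (13,-10.392) [heading=240, move]
FD 3: (13,-10.392) -> (11.5,-12.99) [heading=240, move]
RT 150: heading 240 -> 90
PU: pen up
Final: pos=(11.5,-12.99), heading=90, 0 segment(s) drawn
Waypoints (5 total):
(0, 0)
(3, 0)
(19, 0)
(13, -10.392)
(11.5, -12.99)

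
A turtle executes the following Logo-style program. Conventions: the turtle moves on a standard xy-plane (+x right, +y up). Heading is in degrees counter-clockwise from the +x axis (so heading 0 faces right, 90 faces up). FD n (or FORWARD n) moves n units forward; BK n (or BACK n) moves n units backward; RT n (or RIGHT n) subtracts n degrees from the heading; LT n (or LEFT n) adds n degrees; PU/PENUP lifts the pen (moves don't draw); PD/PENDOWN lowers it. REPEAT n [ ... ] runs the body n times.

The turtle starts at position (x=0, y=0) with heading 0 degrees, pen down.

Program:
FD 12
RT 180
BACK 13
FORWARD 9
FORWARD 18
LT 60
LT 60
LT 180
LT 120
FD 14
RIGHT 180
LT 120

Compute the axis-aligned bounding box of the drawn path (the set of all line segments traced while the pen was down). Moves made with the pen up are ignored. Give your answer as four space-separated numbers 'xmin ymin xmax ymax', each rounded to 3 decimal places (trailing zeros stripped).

Answer: -9 -12.124 25 0

Derivation:
Executing turtle program step by step:
Start: pos=(0,0), heading=0, pen down
FD 12: (0,0) -> (12,0) [heading=0, draw]
RT 180: heading 0 -> 180
BK 13: (12,0) -> (25,0) [heading=180, draw]
FD 9: (25,0) -> (16,0) [heading=180, draw]
FD 18: (16,0) -> (-2,0) [heading=180, draw]
LT 60: heading 180 -> 240
LT 60: heading 240 -> 300
LT 180: heading 300 -> 120
LT 120: heading 120 -> 240
FD 14: (-2,0) -> (-9,-12.124) [heading=240, draw]
RT 180: heading 240 -> 60
LT 120: heading 60 -> 180
Final: pos=(-9,-12.124), heading=180, 5 segment(s) drawn

Segment endpoints: x in {-9, -2, 0, 12, 16, 25}, y in {-12.124, 0, 0, 0, 0}
xmin=-9, ymin=-12.124, xmax=25, ymax=0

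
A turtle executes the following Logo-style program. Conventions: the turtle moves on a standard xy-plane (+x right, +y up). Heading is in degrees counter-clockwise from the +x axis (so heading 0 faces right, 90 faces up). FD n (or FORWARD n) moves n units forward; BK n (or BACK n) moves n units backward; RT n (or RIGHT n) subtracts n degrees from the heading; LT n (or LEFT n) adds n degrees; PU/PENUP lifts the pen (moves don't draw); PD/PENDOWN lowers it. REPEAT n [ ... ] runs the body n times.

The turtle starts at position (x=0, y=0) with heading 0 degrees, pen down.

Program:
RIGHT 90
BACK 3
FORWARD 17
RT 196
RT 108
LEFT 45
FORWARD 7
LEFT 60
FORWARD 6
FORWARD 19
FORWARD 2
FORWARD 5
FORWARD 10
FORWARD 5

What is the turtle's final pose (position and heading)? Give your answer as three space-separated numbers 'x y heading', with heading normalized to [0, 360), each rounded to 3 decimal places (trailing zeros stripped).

Executing turtle program step by step:
Start: pos=(0,0), heading=0, pen down
RT 90: heading 0 -> 270
BK 3: (0,0) -> (0,3) [heading=270, draw]
FD 17: (0,3) -> (0,-14) [heading=270, draw]
RT 196: heading 270 -> 74
RT 108: heading 74 -> 326
LT 45: heading 326 -> 11
FD 7: (0,-14) -> (6.871,-12.664) [heading=11, draw]
LT 60: heading 11 -> 71
FD 6: (6.871,-12.664) -> (8.825,-6.991) [heading=71, draw]
FD 19: (8.825,-6.991) -> (15.011,10.974) [heading=71, draw]
FD 2: (15.011,10.974) -> (15.662,12.865) [heading=71, draw]
FD 5: (15.662,12.865) -> (17.29,17.592) [heading=71, draw]
FD 10: (17.29,17.592) -> (20.545,27.047) [heading=71, draw]
FD 5: (20.545,27.047) -> (22.173,31.775) [heading=71, draw]
Final: pos=(22.173,31.775), heading=71, 9 segment(s) drawn

Answer: 22.173 31.775 71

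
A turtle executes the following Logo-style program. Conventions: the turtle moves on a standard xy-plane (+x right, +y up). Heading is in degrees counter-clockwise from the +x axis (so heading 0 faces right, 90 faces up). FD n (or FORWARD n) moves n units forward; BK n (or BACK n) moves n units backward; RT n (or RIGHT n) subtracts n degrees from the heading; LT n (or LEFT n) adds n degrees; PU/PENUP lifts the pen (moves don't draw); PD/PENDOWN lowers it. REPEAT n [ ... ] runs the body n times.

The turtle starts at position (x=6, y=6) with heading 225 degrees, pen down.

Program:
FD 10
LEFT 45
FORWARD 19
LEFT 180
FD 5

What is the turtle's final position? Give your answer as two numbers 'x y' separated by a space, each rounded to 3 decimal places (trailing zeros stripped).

Answer: -1.071 -15.071

Derivation:
Executing turtle program step by step:
Start: pos=(6,6), heading=225, pen down
FD 10: (6,6) -> (-1.071,-1.071) [heading=225, draw]
LT 45: heading 225 -> 270
FD 19: (-1.071,-1.071) -> (-1.071,-20.071) [heading=270, draw]
LT 180: heading 270 -> 90
FD 5: (-1.071,-20.071) -> (-1.071,-15.071) [heading=90, draw]
Final: pos=(-1.071,-15.071), heading=90, 3 segment(s) drawn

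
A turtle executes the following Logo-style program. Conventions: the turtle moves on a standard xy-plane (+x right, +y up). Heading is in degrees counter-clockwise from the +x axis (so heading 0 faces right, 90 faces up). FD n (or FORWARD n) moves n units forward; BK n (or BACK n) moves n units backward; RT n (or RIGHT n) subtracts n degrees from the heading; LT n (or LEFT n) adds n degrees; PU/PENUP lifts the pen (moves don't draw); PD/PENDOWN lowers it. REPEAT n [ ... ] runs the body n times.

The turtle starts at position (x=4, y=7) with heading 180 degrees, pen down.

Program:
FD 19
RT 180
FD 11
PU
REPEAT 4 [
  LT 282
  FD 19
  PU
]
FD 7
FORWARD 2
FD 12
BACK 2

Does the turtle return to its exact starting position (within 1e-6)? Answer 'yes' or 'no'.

Answer: no

Derivation:
Executing turtle program step by step:
Start: pos=(4,7), heading=180, pen down
FD 19: (4,7) -> (-15,7) [heading=180, draw]
RT 180: heading 180 -> 0
FD 11: (-15,7) -> (-4,7) [heading=0, draw]
PU: pen up
REPEAT 4 [
  -- iteration 1/4 --
  LT 282: heading 0 -> 282
  FD 19: (-4,7) -> (-0.05,-11.585) [heading=282, move]
  PU: pen up
  -- iteration 2/4 --
  LT 282: heading 282 -> 204
  FD 19: (-0.05,-11.585) -> (-17.407,-19.313) [heading=204, move]
  PU: pen up
  -- iteration 3/4 --
  LT 282: heading 204 -> 126
  FD 19: (-17.407,-19.313) -> (-28.575,-3.941) [heading=126, move]
  PU: pen up
  -- iteration 4/4 --
  LT 282: heading 126 -> 48
  FD 19: (-28.575,-3.941) -> (-15.861,10.178) [heading=48, move]
  PU: pen up
]
FD 7: (-15.861,10.178) -> (-11.178,15.38) [heading=48, move]
FD 2: (-11.178,15.38) -> (-9.839,16.867) [heading=48, move]
FD 12: (-9.839,16.867) -> (-1.81,25.784) [heading=48, move]
BK 2: (-1.81,25.784) -> (-3.148,24.298) [heading=48, move]
Final: pos=(-3.148,24.298), heading=48, 2 segment(s) drawn

Start position: (4, 7)
Final position: (-3.148, 24.298)
Distance = 18.717; >= 1e-6 -> NOT closed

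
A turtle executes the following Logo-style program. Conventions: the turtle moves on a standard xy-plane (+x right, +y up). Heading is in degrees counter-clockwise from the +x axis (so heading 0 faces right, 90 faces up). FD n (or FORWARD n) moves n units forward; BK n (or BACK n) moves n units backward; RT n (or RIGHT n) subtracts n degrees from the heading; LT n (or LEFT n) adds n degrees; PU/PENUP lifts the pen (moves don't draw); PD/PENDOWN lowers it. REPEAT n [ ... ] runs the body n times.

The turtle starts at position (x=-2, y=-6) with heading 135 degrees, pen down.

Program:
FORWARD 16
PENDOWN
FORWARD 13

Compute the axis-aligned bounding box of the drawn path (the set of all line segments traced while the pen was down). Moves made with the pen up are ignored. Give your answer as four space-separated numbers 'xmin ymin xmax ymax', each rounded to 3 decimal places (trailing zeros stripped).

Executing turtle program step by step:
Start: pos=(-2,-6), heading=135, pen down
FD 16: (-2,-6) -> (-13.314,5.314) [heading=135, draw]
PD: pen down
FD 13: (-13.314,5.314) -> (-22.506,14.506) [heading=135, draw]
Final: pos=(-22.506,14.506), heading=135, 2 segment(s) drawn

Segment endpoints: x in {-22.506, -13.314, -2}, y in {-6, 5.314, 14.506}
xmin=-22.506, ymin=-6, xmax=-2, ymax=14.506

Answer: -22.506 -6 -2 14.506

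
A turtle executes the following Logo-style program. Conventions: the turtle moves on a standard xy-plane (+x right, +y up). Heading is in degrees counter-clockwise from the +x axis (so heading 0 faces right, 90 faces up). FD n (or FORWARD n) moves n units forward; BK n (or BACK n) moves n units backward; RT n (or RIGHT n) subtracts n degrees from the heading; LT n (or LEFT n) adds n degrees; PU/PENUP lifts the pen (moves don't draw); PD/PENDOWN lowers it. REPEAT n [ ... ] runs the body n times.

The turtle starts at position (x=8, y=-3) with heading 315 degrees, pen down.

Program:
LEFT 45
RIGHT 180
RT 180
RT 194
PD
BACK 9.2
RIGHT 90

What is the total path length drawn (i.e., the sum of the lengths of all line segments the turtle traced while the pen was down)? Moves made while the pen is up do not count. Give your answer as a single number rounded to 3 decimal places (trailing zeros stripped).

Executing turtle program step by step:
Start: pos=(8,-3), heading=315, pen down
LT 45: heading 315 -> 0
RT 180: heading 0 -> 180
RT 180: heading 180 -> 0
RT 194: heading 0 -> 166
PD: pen down
BK 9.2: (8,-3) -> (16.927,-5.226) [heading=166, draw]
RT 90: heading 166 -> 76
Final: pos=(16.927,-5.226), heading=76, 1 segment(s) drawn

Segment lengths:
  seg 1: (8,-3) -> (16.927,-5.226), length = 9.2
Total = 9.2

Answer: 9.2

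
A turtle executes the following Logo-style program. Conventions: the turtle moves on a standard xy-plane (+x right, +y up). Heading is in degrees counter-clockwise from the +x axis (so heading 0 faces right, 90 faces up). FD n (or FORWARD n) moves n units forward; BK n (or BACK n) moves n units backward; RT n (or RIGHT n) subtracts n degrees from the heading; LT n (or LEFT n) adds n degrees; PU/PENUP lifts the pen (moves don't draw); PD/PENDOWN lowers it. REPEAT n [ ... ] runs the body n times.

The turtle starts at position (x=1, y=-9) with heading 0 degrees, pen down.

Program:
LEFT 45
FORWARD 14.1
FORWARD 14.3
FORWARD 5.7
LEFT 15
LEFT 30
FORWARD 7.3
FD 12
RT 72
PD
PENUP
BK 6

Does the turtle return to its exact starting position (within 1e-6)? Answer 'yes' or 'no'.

Executing turtle program step by step:
Start: pos=(1,-9), heading=0, pen down
LT 45: heading 0 -> 45
FD 14.1: (1,-9) -> (10.97,0.97) [heading=45, draw]
FD 14.3: (10.97,0.97) -> (21.082,11.082) [heading=45, draw]
FD 5.7: (21.082,11.082) -> (25.112,15.112) [heading=45, draw]
LT 15: heading 45 -> 60
LT 30: heading 60 -> 90
FD 7.3: (25.112,15.112) -> (25.112,22.412) [heading=90, draw]
FD 12: (25.112,22.412) -> (25.112,34.412) [heading=90, draw]
RT 72: heading 90 -> 18
PD: pen down
PU: pen up
BK 6: (25.112,34.412) -> (19.406,32.558) [heading=18, move]
Final: pos=(19.406,32.558), heading=18, 5 segment(s) drawn

Start position: (1, -9)
Final position: (19.406, 32.558)
Distance = 45.452; >= 1e-6 -> NOT closed

Answer: no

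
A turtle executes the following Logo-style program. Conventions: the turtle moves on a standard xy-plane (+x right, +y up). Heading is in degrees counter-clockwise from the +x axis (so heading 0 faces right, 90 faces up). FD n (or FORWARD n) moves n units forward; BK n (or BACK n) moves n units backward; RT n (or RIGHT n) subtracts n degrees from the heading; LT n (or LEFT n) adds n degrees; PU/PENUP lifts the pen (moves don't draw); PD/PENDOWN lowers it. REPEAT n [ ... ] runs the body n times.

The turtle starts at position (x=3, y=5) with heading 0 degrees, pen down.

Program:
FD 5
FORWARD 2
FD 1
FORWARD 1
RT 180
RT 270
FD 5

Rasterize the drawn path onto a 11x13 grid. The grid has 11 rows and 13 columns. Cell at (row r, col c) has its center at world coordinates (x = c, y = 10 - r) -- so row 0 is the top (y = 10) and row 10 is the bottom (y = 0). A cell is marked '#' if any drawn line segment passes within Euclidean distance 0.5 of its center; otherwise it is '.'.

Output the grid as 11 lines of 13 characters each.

Answer: .............
.............
.............
.............
.............
...##########
............#
............#
............#
............#
............#

Derivation:
Segment 0: (3,5) -> (8,5)
Segment 1: (8,5) -> (10,5)
Segment 2: (10,5) -> (11,5)
Segment 3: (11,5) -> (12,5)
Segment 4: (12,5) -> (12,0)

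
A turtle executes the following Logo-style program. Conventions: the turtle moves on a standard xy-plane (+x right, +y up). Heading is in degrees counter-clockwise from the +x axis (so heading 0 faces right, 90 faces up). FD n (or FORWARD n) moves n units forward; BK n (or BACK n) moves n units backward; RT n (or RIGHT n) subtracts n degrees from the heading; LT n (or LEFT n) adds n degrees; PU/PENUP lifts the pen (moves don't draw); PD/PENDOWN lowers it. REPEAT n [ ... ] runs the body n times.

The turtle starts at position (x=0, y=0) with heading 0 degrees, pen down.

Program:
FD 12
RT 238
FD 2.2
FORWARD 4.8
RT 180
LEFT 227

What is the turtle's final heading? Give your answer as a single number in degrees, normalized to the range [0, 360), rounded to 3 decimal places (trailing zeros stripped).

Answer: 169

Derivation:
Executing turtle program step by step:
Start: pos=(0,0), heading=0, pen down
FD 12: (0,0) -> (12,0) [heading=0, draw]
RT 238: heading 0 -> 122
FD 2.2: (12,0) -> (10.834,1.866) [heading=122, draw]
FD 4.8: (10.834,1.866) -> (8.291,5.936) [heading=122, draw]
RT 180: heading 122 -> 302
LT 227: heading 302 -> 169
Final: pos=(8.291,5.936), heading=169, 3 segment(s) drawn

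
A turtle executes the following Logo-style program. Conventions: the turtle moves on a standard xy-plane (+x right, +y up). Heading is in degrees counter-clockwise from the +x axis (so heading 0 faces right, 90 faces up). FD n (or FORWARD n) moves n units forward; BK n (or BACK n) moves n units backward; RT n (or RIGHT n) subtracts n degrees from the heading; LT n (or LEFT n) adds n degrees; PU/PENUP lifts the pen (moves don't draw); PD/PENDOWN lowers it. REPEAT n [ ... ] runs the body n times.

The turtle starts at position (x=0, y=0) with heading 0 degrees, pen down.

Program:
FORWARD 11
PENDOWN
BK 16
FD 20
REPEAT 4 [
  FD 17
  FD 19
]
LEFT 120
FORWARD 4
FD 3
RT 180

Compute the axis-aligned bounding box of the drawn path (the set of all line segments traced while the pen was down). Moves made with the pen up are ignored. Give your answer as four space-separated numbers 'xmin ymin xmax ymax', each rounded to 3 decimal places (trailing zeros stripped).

Executing turtle program step by step:
Start: pos=(0,0), heading=0, pen down
FD 11: (0,0) -> (11,0) [heading=0, draw]
PD: pen down
BK 16: (11,0) -> (-5,0) [heading=0, draw]
FD 20: (-5,0) -> (15,0) [heading=0, draw]
REPEAT 4 [
  -- iteration 1/4 --
  FD 17: (15,0) -> (32,0) [heading=0, draw]
  FD 19: (32,0) -> (51,0) [heading=0, draw]
  -- iteration 2/4 --
  FD 17: (51,0) -> (68,0) [heading=0, draw]
  FD 19: (68,0) -> (87,0) [heading=0, draw]
  -- iteration 3/4 --
  FD 17: (87,0) -> (104,0) [heading=0, draw]
  FD 19: (104,0) -> (123,0) [heading=0, draw]
  -- iteration 4/4 --
  FD 17: (123,0) -> (140,0) [heading=0, draw]
  FD 19: (140,0) -> (159,0) [heading=0, draw]
]
LT 120: heading 0 -> 120
FD 4: (159,0) -> (157,3.464) [heading=120, draw]
FD 3: (157,3.464) -> (155.5,6.062) [heading=120, draw]
RT 180: heading 120 -> 300
Final: pos=(155.5,6.062), heading=300, 13 segment(s) drawn

Segment endpoints: x in {-5, 0, 11, 15, 32, 51, 68, 87, 104, 123, 140, 155.5, 157, 159}, y in {0, 3.464, 6.062}
xmin=-5, ymin=0, xmax=159, ymax=6.062

Answer: -5 0 159 6.062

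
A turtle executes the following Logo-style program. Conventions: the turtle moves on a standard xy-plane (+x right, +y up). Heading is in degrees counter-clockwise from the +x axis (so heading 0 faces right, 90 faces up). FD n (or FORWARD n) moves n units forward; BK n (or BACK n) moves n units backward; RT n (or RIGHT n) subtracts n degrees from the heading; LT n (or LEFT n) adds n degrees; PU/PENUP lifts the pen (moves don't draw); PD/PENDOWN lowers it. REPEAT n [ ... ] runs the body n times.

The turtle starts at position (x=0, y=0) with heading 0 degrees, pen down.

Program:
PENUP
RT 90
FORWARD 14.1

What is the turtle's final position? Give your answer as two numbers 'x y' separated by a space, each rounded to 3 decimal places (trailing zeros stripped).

Answer: 0 -14.1

Derivation:
Executing turtle program step by step:
Start: pos=(0,0), heading=0, pen down
PU: pen up
RT 90: heading 0 -> 270
FD 14.1: (0,0) -> (0,-14.1) [heading=270, move]
Final: pos=(0,-14.1), heading=270, 0 segment(s) drawn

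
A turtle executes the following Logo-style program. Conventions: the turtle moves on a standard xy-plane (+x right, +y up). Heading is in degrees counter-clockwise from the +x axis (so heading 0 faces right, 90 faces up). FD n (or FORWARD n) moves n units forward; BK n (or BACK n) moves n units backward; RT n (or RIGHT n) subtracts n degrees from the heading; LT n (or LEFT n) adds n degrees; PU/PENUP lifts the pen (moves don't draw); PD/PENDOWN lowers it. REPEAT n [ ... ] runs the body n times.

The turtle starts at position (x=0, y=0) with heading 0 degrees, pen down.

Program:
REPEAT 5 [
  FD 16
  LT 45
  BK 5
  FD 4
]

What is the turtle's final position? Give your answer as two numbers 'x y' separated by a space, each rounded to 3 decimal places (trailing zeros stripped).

Executing turtle program step by step:
Start: pos=(0,0), heading=0, pen down
REPEAT 5 [
  -- iteration 1/5 --
  FD 16: (0,0) -> (16,0) [heading=0, draw]
  LT 45: heading 0 -> 45
  BK 5: (16,0) -> (12.464,-3.536) [heading=45, draw]
  FD 4: (12.464,-3.536) -> (15.293,-0.707) [heading=45, draw]
  -- iteration 2/5 --
  FD 16: (15.293,-0.707) -> (26.607,10.607) [heading=45, draw]
  LT 45: heading 45 -> 90
  BK 5: (26.607,10.607) -> (26.607,5.607) [heading=90, draw]
  FD 4: (26.607,5.607) -> (26.607,9.607) [heading=90, draw]
  -- iteration 3/5 --
  FD 16: (26.607,9.607) -> (26.607,25.607) [heading=90, draw]
  LT 45: heading 90 -> 135
  BK 5: (26.607,25.607) -> (30.142,22.071) [heading=135, draw]
  FD 4: (30.142,22.071) -> (27.314,24.899) [heading=135, draw]
  -- iteration 4/5 --
  FD 16: (27.314,24.899) -> (16,36.213) [heading=135, draw]
  LT 45: heading 135 -> 180
  BK 5: (16,36.213) -> (21,36.213) [heading=180, draw]
  FD 4: (21,36.213) -> (17,36.213) [heading=180, draw]
  -- iteration 5/5 --
  FD 16: (17,36.213) -> (1,36.213) [heading=180, draw]
  LT 45: heading 180 -> 225
  BK 5: (1,36.213) -> (4.536,39.749) [heading=225, draw]
  FD 4: (4.536,39.749) -> (1.707,36.92) [heading=225, draw]
]
Final: pos=(1.707,36.92), heading=225, 15 segment(s) drawn

Answer: 1.707 36.92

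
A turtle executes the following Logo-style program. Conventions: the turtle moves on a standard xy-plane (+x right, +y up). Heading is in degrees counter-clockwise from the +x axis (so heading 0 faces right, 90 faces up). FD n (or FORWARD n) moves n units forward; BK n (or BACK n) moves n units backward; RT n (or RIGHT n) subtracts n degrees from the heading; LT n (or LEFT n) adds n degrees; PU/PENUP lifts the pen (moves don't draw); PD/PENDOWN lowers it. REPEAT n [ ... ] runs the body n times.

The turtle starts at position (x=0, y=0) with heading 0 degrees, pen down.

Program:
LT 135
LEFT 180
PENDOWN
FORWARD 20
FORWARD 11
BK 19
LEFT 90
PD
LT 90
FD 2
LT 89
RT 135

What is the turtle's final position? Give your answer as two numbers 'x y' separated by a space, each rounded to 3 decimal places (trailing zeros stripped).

Answer: 7.071 -7.071

Derivation:
Executing turtle program step by step:
Start: pos=(0,0), heading=0, pen down
LT 135: heading 0 -> 135
LT 180: heading 135 -> 315
PD: pen down
FD 20: (0,0) -> (14.142,-14.142) [heading=315, draw]
FD 11: (14.142,-14.142) -> (21.92,-21.92) [heading=315, draw]
BK 19: (21.92,-21.92) -> (8.485,-8.485) [heading=315, draw]
LT 90: heading 315 -> 45
PD: pen down
LT 90: heading 45 -> 135
FD 2: (8.485,-8.485) -> (7.071,-7.071) [heading=135, draw]
LT 89: heading 135 -> 224
RT 135: heading 224 -> 89
Final: pos=(7.071,-7.071), heading=89, 4 segment(s) drawn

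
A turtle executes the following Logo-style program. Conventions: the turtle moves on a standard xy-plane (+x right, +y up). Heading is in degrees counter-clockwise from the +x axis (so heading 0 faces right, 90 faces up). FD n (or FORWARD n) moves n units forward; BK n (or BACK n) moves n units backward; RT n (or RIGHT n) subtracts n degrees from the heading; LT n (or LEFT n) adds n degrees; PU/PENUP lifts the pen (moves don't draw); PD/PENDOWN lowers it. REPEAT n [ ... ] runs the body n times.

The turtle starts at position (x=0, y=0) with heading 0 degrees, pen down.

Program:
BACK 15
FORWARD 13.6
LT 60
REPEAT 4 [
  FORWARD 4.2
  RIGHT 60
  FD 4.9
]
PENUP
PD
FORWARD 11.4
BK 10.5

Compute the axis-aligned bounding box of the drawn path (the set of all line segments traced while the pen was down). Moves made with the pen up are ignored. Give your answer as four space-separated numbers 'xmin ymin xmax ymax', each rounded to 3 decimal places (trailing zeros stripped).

Executing turtle program step by step:
Start: pos=(0,0), heading=0, pen down
BK 15: (0,0) -> (-15,0) [heading=0, draw]
FD 13.6: (-15,0) -> (-1.4,0) [heading=0, draw]
LT 60: heading 0 -> 60
REPEAT 4 [
  -- iteration 1/4 --
  FD 4.2: (-1.4,0) -> (0.7,3.637) [heading=60, draw]
  RT 60: heading 60 -> 0
  FD 4.9: (0.7,3.637) -> (5.6,3.637) [heading=0, draw]
  -- iteration 2/4 --
  FD 4.2: (5.6,3.637) -> (9.8,3.637) [heading=0, draw]
  RT 60: heading 0 -> 300
  FD 4.9: (9.8,3.637) -> (12.25,-0.606) [heading=300, draw]
  -- iteration 3/4 --
  FD 4.2: (12.25,-0.606) -> (14.35,-4.244) [heading=300, draw]
  RT 60: heading 300 -> 240
  FD 4.9: (14.35,-4.244) -> (11.9,-8.487) [heading=240, draw]
  -- iteration 4/4 --
  FD 4.2: (11.9,-8.487) -> (9.8,-12.124) [heading=240, draw]
  RT 60: heading 240 -> 180
  FD 4.9: (9.8,-12.124) -> (4.9,-12.124) [heading=180, draw]
]
PU: pen up
PD: pen down
FD 11.4: (4.9,-12.124) -> (-6.5,-12.124) [heading=180, draw]
BK 10.5: (-6.5,-12.124) -> (4,-12.124) [heading=180, draw]
Final: pos=(4,-12.124), heading=180, 12 segment(s) drawn

Segment endpoints: x in {-15, -6.5, -1.4, 0, 0.7, 4, 4.9, 5.6, 9.8, 9.8, 11.9, 12.25, 14.35}, y in {-12.124, -12.124, -8.487, -4.244, -0.606, 0, 3.637}
xmin=-15, ymin=-12.124, xmax=14.35, ymax=3.637

Answer: -15 -12.124 14.35 3.637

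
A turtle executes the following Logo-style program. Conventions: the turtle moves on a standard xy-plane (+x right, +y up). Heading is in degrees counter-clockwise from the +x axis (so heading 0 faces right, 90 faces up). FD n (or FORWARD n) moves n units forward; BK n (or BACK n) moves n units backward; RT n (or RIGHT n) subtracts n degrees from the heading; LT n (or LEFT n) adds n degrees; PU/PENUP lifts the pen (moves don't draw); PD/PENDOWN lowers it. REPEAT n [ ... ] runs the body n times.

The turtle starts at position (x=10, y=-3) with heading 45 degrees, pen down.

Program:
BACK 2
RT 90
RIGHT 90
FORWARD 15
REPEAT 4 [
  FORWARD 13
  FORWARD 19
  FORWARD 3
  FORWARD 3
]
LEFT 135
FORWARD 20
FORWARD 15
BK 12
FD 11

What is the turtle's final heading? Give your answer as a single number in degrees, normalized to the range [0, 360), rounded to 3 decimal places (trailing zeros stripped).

Executing turtle program step by step:
Start: pos=(10,-3), heading=45, pen down
BK 2: (10,-3) -> (8.586,-4.414) [heading=45, draw]
RT 90: heading 45 -> 315
RT 90: heading 315 -> 225
FD 15: (8.586,-4.414) -> (-2.021,-15.021) [heading=225, draw]
REPEAT 4 [
  -- iteration 1/4 --
  FD 13: (-2.021,-15.021) -> (-11.213,-24.213) [heading=225, draw]
  FD 19: (-11.213,-24.213) -> (-24.648,-37.648) [heading=225, draw]
  FD 3: (-24.648,-37.648) -> (-26.77,-39.77) [heading=225, draw]
  FD 3: (-26.77,-39.77) -> (-28.891,-41.891) [heading=225, draw]
  -- iteration 2/4 --
  FD 13: (-28.891,-41.891) -> (-38.083,-51.083) [heading=225, draw]
  FD 19: (-38.083,-51.083) -> (-51.518,-64.518) [heading=225, draw]
  FD 3: (-51.518,-64.518) -> (-53.64,-66.64) [heading=225, draw]
  FD 3: (-53.64,-66.64) -> (-55.761,-68.761) [heading=225, draw]
  -- iteration 3/4 --
  FD 13: (-55.761,-68.761) -> (-64.953,-77.953) [heading=225, draw]
  FD 19: (-64.953,-77.953) -> (-78.388,-91.388) [heading=225, draw]
  FD 3: (-78.388,-91.388) -> (-80.51,-93.51) [heading=225, draw]
  FD 3: (-80.51,-93.51) -> (-82.631,-95.631) [heading=225, draw]
  -- iteration 4/4 --
  FD 13: (-82.631,-95.631) -> (-91.823,-104.823) [heading=225, draw]
  FD 19: (-91.823,-104.823) -> (-105.258,-118.258) [heading=225, draw]
  FD 3: (-105.258,-118.258) -> (-107.38,-120.38) [heading=225, draw]
  FD 3: (-107.38,-120.38) -> (-109.501,-122.501) [heading=225, draw]
]
LT 135: heading 225 -> 0
FD 20: (-109.501,-122.501) -> (-89.501,-122.501) [heading=0, draw]
FD 15: (-89.501,-122.501) -> (-74.501,-122.501) [heading=0, draw]
BK 12: (-74.501,-122.501) -> (-86.501,-122.501) [heading=0, draw]
FD 11: (-86.501,-122.501) -> (-75.501,-122.501) [heading=0, draw]
Final: pos=(-75.501,-122.501), heading=0, 22 segment(s) drawn

Answer: 0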